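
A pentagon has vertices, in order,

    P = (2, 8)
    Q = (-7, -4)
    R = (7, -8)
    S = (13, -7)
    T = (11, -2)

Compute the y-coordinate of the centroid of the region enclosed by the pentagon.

-86/55

Apply Gauss's area formula. First the cross-terms c_i = x_i·y_{i+1} − x_{i+1}·y_i:
  48, 84, 55, 51, 92  ⇒  2A = 330, A = 165.
Then Σ (y_i + y_{i+1})·c_i = -1548, so ȳ = -1548 / (6·165) = -86/55.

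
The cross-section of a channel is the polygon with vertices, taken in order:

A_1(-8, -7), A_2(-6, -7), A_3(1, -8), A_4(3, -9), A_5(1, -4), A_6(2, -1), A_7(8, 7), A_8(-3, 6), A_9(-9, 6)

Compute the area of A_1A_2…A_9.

163

A_1→A_2: (-8)(-7) − (-6)(-7) = 14
A_2→A_3: (-6)(-8) − (1)(-7) = 55
A_3→A_4: (1)(-9) − (3)(-8) = 15
A_4→A_5: (3)(-4) − (1)(-9) = -3
A_5→A_6: (1)(-1) − (2)(-4) = 7
A_6→A_7: (2)(7) − (8)(-1) = 22
A_7→A_8: (8)(6) − (-3)(7) = 69
A_8→A_9: (-3)(6) − (-9)(6) = 36
A_9→A_1: (-9)(-7) − (-8)(6) = 111
Σ = 326
Area = |Σ|/2 = 163.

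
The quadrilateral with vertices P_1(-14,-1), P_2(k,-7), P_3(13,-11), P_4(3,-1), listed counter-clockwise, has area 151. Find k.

Write out the shoelace sum; only the two edges meeting at P_2 involve k:
2·Area = [((-14)·(-7) − k·(-1)) + (k·(-11) − 13·(-7))] + 3
       = -10·k + 192 = 302
⇒ k = -11.

-11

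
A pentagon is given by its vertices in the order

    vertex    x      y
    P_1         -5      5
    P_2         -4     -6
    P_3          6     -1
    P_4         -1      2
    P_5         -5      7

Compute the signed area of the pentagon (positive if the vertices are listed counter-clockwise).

57

P_1→P_2: (-5)(-6) − (-4)(5) = 50
P_2→P_3: (-4)(-1) − (6)(-6) = 40
P_3→P_4: (6)(2) − (-1)(-1) = 11
P_4→P_5: (-1)(7) − (-5)(2) = 3
P_5→P_1: (-5)(5) − (-5)(7) = 10
Σ = 114
Signed area = Σ/2 = 57 (positive ⇒ counter-clockwise traversal).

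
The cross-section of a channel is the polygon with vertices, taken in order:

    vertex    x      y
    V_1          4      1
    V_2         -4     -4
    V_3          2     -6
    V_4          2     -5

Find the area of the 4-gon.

22

Apply Gauss's area formula: 2A = Σ (x_i·y_{i+1} − x_{i+1}·y_i), indices taken mod 4.
Cross-terms: -12, 32, 2, 22  ⇒  Σ = 44
Area = |Σ|/2 = 22.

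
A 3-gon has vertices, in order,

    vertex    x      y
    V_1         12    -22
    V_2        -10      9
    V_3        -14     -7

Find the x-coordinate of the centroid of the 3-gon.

Apply Gauss's area formula. First the cross-terms c_i = x_i·y_{i+1} − x_{i+1}·y_i:
  -112, 196, 392  ⇒  2A = 476, A = 238.
Then Σ (x_i + x_{i+1})·c_i = -5712, so x̄ = -5712 / (6·238) = -4.

-4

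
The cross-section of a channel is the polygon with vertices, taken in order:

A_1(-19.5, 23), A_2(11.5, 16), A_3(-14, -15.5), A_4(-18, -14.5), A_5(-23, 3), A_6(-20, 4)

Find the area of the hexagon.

704.125

A_1→A_2: (-19.5)(16) − (11.5)(23) = -576.5
A_2→A_3: (11.5)(-15.5) − (-14)(16) = 45.75
A_3→A_4: (-14)(-14.5) − (-18)(-15.5) = -76
A_4→A_5: (-18)(3) − (-23)(-14.5) = -387.5
A_5→A_6: (-23)(4) − (-20)(3) = -32
A_6→A_1: (-20)(23) − (-19.5)(4) = -382
Σ = -1408.25
Area = |Σ|/2 = 704.125.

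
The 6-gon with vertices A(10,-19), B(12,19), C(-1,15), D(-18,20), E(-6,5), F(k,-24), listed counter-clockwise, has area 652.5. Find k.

Write out the shoelace sum; only the two edges meeting at F involve k:
2·Area = [((-6)·(-24) − k·5) + (k·(-19) − 10·(-24))] + 897
       = -24·k + 1281 = 1305
⇒ k = -1.

-1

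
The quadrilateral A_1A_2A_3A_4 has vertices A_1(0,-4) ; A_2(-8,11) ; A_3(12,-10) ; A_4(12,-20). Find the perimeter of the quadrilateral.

76

|A_1A_2| = √((-8)² + (15)²) = √289 = 17
|A_2A_3| = √((20)² + (-21)²) = √841 = 29
|A_3A_4| = √((0)² + (-10)²) = √100 = 10
|A_4A_1| = √((-12)² + (16)²) = √400 = 20
Perimeter = 17 + 29 + 10 + 20 = 76.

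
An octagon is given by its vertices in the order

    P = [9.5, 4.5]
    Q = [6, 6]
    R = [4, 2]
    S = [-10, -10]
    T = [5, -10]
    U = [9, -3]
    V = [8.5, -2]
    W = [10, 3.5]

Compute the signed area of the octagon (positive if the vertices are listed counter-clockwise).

Apply the surveyor's formula: 2A = Σ (x_i·y_{i+1} − x_{i+1}·y_i), indices taken mod 8.
Σ = (30) + (-12) + (-20) + (150) + (75) + (7.5) + (49.75) + (11.75) = 292
Signed area = Σ/2 = 146 (positive ⇒ counter-clockwise traversal).

146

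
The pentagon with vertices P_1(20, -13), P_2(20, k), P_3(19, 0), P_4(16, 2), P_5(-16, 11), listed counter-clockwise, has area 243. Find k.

The doubled signed area Σ (x_i y_{i+1} − x_{i+1} y_i) is linear in k.
With k=0 it equals 494; the coefficient of k is 1 (from the two edges through P_2).
So 1·k + 494 = 2·243 = 486 ⇒ k = -8.

-8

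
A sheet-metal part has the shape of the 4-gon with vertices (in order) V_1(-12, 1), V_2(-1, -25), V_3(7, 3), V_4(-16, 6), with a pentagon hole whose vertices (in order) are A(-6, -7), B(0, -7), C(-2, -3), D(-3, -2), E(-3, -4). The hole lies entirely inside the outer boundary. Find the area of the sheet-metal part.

296.5

Outer boundary:
Apply the shoelace (surveyor's) formula: 2A = Σ (x_i·y_{i+1} − x_{i+1}·y_i), indices taken mod 4.
Cross-terms: 301, 172, 90, 56  ⇒  Σ = 619
Area = |Σ|/2 = 309.5.
Hole:
Apply Gauss's area formula: 2A = Σ (x_i·y_{i+1} − x_{i+1}·y_i), indices taken mod 5.
Cross-terms: 42, -14, -5, 6, -3  ⇒  Σ = 26
Area = |Σ|/2 = 13.
Net area = 309.5 − 13 = 296.5.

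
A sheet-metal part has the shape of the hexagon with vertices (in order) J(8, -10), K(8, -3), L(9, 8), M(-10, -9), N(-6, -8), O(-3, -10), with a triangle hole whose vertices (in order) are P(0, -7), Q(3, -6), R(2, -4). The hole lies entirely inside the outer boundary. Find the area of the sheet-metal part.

Outer boundary:
J→K: (8)(-3) − (8)(-10) = 56
K→L: (8)(8) − (9)(-3) = 91
L→M: (9)(-9) − (-10)(8) = -1
M→N: (-10)(-8) − (-6)(-9) = 26
N→O: (-6)(-10) − (-3)(-8) = 36
O→J: (-3)(-10) − (8)(-10) = 110
Σ = 318
Area = |Σ|/2 = 159.
Hole:
Cross-terms: 21, 0, -14  ⇒  Σ = 7
Area = |Σ|/2 = 3.5.
Net area = 159 − 3.5 = 155.5.

155.5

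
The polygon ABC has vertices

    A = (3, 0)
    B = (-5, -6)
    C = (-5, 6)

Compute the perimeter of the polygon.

|AB| = √((-8)² + (-6)²) = √100 = 10
|BC| = √((0)² + (12)²) = √144 = 12
|CA| = √((8)² + (-6)²) = √100 = 10
Perimeter = 10 + 12 + 10 = 32.

32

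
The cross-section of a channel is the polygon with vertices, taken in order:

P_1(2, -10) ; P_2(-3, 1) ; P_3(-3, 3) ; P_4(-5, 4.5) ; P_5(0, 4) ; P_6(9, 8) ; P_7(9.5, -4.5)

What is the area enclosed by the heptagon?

Apply Gauss's area formula: 2A = Σ (x_i·y_{i+1} − x_{i+1}·y_i), indices taken mod 7.
P_1→P_2: (2)(1) − (-3)(-10) = -28
P_2→P_3: (-3)(3) − (-3)(1) = -6
P_3→P_4: (-3)(4.5) − (-5)(3) = 1.5
P_4→P_5: (-5)(4) − (0)(4.5) = -20
P_5→P_6: (0)(8) − (9)(4) = -36
P_6→P_7: (9)(-4.5) − (9.5)(8) = -116.5
P_7→P_1: (9.5)(-10) − (2)(-4.5) = -86
Σ = -291
Area = |Σ|/2 = 145.5.

145.5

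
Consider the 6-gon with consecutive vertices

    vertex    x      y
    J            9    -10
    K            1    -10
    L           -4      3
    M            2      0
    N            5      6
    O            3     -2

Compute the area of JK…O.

75.5

J→K: (9)(-10) − (1)(-10) = -80
K→L: (1)(3) − (-4)(-10) = -37
L→M: (-4)(0) − (2)(3) = -6
M→N: (2)(6) − (5)(0) = 12
N→O: (5)(-2) − (3)(6) = -28
O→J: (3)(-10) − (9)(-2) = -12
Σ = -151
Area = |Σ|/2 = 75.5.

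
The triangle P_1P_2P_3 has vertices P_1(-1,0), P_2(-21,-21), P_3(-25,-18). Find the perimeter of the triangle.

|P_1P_2| = √((-20)² + (-21)²) = √841 = 29
|P_2P_3| = √((-4)² + (3)²) = √25 = 5
|P_3P_1| = √((24)² + (18)²) = √900 = 30
Perimeter = 29 + 5 + 30 = 64.

64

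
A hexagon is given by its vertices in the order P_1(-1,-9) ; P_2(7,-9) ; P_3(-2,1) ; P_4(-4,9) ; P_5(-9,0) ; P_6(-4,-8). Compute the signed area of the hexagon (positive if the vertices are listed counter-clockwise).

Apply the shoelace formula: 2A = Σ (x_i·y_{i+1} − x_{i+1}·y_i), indices taken mod 6.
Σ = (72) + (-11) + (-14) + (81) + (72) + (28) = 228
Signed area = Σ/2 = 114 (positive ⇒ counter-clockwise traversal).

114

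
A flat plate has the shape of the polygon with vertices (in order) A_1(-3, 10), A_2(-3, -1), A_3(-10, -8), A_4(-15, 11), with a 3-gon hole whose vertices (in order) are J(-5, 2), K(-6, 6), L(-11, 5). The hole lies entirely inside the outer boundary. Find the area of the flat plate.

139.5

Outer boundary:
Apply the surveyor's formula: 2A = Σ (x_i·y_{i+1} − x_{i+1}·y_i), indices taken mod 4.
Σ = (33) + (14) + (-230) + (-117) = -300
Area = |Σ|/2 = 150.
Hole:
Apply the shoelace (surveyor's) formula: 2A = Σ (x_i·y_{i+1} − x_{i+1}·y_i), indices taken mod 3.
Σ = (-18) + (36) + (3) = 21
Area = |Σ|/2 = 10.5.
Net area = 150 − 10.5 = 139.5.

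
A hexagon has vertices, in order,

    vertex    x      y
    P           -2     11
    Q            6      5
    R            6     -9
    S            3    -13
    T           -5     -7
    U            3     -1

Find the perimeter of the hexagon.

62

|PQ| = √((8)² + (-6)²) = √100 = 10
|QR| = √((0)² + (-14)²) = √196 = 14
|RS| = √((-3)² + (-4)²) = √25 = 5
|ST| = √((-8)² + (6)²) = √100 = 10
|TU| = √((8)² + (6)²) = √100 = 10
|UP| = √((-5)² + (12)²) = √169 = 13
Perimeter = 10 + 14 + 5 + 10 + 10 + 13 = 62.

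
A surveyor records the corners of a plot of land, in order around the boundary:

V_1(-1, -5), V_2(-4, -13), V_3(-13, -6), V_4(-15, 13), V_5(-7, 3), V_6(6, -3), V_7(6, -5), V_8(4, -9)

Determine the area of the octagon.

218.5

Apply the shoelace (surveyor's) formula: 2A = Σ (x_i·y_{i+1} − x_{i+1}·y_i), indices taken mod 8.
Σ = (-7) + (-145) + (-259) + (46) + (3) + (-12) + (-34) + (-29) = -437
Area = |Σ|/2 = 218.5.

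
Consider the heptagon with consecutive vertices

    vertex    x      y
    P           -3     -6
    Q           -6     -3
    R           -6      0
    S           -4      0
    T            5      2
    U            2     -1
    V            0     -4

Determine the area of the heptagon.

Cross-terms: -27, -18, 0, -8, -9, -8, -12  ⇒  Σ = -82
Area = |Σ|/2 = 41.

41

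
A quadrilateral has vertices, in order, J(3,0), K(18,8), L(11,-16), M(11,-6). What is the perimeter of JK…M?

62

|JK| = √((15)² + (8)²) = √289 = 17
|KL| = √((-7)² + (-24)²) = √625 = 25
|LM| = √((0)² + (10)²) = √100 = 10
|MJ| = √((-8)² + (6)²) = √100 = 10
Perimeter = 17 + 25 + 10 + 10 = 62.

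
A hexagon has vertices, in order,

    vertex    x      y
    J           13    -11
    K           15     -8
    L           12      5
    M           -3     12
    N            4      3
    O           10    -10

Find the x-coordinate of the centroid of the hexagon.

2393/284

Apply Gauss's area formula. First the cross-terms c_i = x_i·y_{i+1} − x_{i+1}·y_i:
  61, 171, 159, -57, -70, 20  ⇒  2A = 284, A = 142.
Then Σ (x_i + x_{i+1})·c_i = 7179, so x̄ = 7179 / (6·142) = 2393/284.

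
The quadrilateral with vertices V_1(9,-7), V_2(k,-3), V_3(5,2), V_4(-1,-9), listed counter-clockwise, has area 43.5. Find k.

Write out the shoelace sum; only the two edges meeting at V_2 involve k:
2·Area = [(9·(-3) − k·(-7)) + (k·2 − 5·(-3))] + 45
       = 9·k + 33 = 87
⇒ k = 6.

6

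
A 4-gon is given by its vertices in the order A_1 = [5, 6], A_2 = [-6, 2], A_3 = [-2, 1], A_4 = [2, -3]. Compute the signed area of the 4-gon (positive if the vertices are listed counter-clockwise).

37.5

Apply Gauss's area formula: 2A = Σ (x_i·y_{i+1} − x_{i+1}·y_i), indices taken mod 4.
Σ = (46) + (-2) + (4) + (27) = 75
Signed area = Σ/2 = 37.5 (positive ⇒ counter-clockwise traversal).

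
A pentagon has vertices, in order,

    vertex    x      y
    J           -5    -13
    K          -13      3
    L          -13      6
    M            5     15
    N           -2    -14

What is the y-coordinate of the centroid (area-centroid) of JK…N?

Apply the shoelace formula. First the cross-terms c_i = x_i·y_{i+1} − x_{i+1}·y_i:
  -184, -39, -225, -40, -44  ⇒  2A = -532, A = -266.
Then Σ (y_i + y_{i+1})·c_i = -2088, so ȳ = -2088 / (6·(-266)) = 174/133.

174/133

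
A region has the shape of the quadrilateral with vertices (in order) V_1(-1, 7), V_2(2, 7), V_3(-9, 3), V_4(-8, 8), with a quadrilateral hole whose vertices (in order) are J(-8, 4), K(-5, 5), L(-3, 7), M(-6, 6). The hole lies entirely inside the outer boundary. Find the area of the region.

Outer boundary:
Σ = (-21) + (69) + (-48) + (-48) = -48
Area = |Σ|/2 = 24.
Hole:
Apply the shoelace (surveyor's) formula: 2A = Σ (x_i·y_{i+1} − x_{i+1}·y_i), indices taken mod 4.
J→K: (-8)(5) − (-5)(4) = -20
K→L: (-5)(7) − (-3)(5) = -20
L→M: (-3)(6) − (-6)(7) = 24
M→J: (-6)(4) − (-8)(6) = 24
Σ = 8
Area = |Σ|/2 = 4.
Net area = 24 − 4 = 20.

20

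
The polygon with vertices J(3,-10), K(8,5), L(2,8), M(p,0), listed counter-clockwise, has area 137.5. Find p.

-7

The doubled signed area Σ (x_i y_{i+1} − x_{i+1} y_i) is linear in p.
With p=0 it equals 149; the coefficient of p is -18 (from the two edges through M).
So -18·p + 149 = 2·137.5 = 275 ⇒ p = -7.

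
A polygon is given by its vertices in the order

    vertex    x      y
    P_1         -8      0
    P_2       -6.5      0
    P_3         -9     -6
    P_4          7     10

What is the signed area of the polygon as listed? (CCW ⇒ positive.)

Apply the shoelace (surveyor's) formula: 2A = Σ (x_i·y_{i+1} − x_{i+1}·y_i), indices taken mod 4.
Cross-terms: 0, 39, -48, 80  ⇒  Σ = 71
Signed area = Σ/2 = 35.5 (positive ⇒ counter-clockwise traversal).

35.5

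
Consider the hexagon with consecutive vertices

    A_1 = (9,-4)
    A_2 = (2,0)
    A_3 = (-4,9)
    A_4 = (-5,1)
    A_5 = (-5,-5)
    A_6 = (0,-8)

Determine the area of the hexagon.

Apply the shoelace formula: 2A = Σ (x_i·y_{i+1} − x_{i+1}·y_i), indices taken mod 6.
Cross-terms: 8, 18, 41, 30, 40, 72  ⇒  Σ = 209
Area = |Σ|/2 = 104.5.

104.5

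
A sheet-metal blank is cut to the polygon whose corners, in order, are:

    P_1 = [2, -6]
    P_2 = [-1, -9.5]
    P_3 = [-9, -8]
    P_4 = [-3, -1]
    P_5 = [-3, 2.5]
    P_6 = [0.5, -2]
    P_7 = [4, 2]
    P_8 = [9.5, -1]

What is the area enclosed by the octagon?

Apply Gauss's area formula: 2A = Σ (x_i·y_{i+1} − x_{i+1}·y_i), indices taken mod 8.
Cross-terms: -25, -77.5, -15, -10.5, 4.75, 9, -23, -55  ⇒  Σ = -192.25
Area = |Σ|/2 = 96.125.

96.125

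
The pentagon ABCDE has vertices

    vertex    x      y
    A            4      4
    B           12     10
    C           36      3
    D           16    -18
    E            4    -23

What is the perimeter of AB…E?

104

|AB| = √((8)² + (6)²) = √100 = 10
|BC| = √((24)² + (-7)²) = √625 = 25
|CD| = √((-20)² + (-21)²) = √841 = 29
|DE| = √((-12)² + (-5)²) = √169 = 13
|EA| = √((0)² + (27)²) = √729 = 27
Perimeter = 10 + 25 + 29 + 13 + 27 = 104.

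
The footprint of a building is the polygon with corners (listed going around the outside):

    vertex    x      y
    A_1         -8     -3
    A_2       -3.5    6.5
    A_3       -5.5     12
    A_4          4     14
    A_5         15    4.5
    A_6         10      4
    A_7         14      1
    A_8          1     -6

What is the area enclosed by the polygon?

276.375

Apply Gauss's area formula: 2A = Σ (x_i·y_{i+1} − x_{i+1}·y_i), indices taken mod 8.
A_1→A_2: (-8)(6.5) − (-3.5)(-3) = -62.5
A_2→A_3: (-3.5)(12) − (-5.5)(6.5) = -6.25
A_3→A_4: (-5.5)(14) − (4)(12) = -125
A_4→A_5: (4)(4.5) − (15)(14) = -192
A_5→A_6: (15)(4) − (10)(4.5) = 15
A_6→A_7: (10)(1) − (14)(4) = -46
A_7→A_8: (14)(-6) − (1)(1) = -85
A_8→A_1: (1)(-3) − (-8)(-6) = -51
Σ = -552.75
Area = |Σ|/2 = 276.375.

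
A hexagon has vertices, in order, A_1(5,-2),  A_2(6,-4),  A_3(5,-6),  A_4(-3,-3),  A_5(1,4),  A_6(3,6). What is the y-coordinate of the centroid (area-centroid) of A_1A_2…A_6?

Apply the shoelace formula. First the cross-terms c_i = x_i·y_{i+1} − x_{i+1}·y_i:
  -8, -16, -33, -9, -6, -36  ⇒  2A = -108, A = -54.
Then Σ (y_i + y_{i+1})·c_i = 292, so ȳ = 292 / (6·(-54)) = -73/81.

-73/81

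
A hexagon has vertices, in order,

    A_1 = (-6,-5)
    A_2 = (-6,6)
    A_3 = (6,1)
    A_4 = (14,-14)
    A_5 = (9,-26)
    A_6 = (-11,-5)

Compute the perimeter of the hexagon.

88

|A_1A_2| = √((0)² + (11)²) = √121 = 11
|A_2A_3| = √((12)² + (-5)²) = √169 = 13
|A_3A_4| = √((8)² + (-15)²) = √289 = 17
|A_4A_5| = √((-5)² + (-12)²) = √169 = 13
|A_5A_6| = √((-20)² + (21)²) = √841 = 29
|A_6A_1| = √((5)² + (0)²) = √25 = 5
Perimeter = 11 + 13 + 17 + 13 + 29 + 5 = 88.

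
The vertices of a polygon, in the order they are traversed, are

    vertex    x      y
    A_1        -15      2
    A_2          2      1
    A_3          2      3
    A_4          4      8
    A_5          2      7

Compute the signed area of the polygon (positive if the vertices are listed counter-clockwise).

55

Σ = (-19) + (4) + (4) + (12) + (109) = 110
Signed area = Σ/2 = 55 (positive ⇒ counter-clockwise traversal).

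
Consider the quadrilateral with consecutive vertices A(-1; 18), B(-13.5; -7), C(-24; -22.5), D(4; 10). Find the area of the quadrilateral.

A→B: (-1)(-7) − (-13.5)(18) = 250
B→C: (-13.5)(-22.5) − (-24)(-7) = 135.75
C→D: (-24)(10) − (4)(-22.5) = -150
D→A: (4)(18) − (-1)(10) = 82
Σ = 317.75
Area = |Σ|/2 = 158.875.

158.875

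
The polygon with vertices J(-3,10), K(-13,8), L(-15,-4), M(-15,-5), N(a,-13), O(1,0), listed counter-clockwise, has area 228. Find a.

-11

Write out the shoelace sum; only the two edges meeting at N involve a:
2·Area = [((-15)·(-13) − a·(-5)) + (a·0 − 1·(-13))] + 303
       = 5·a + 511 = 456
⇒ a = -11.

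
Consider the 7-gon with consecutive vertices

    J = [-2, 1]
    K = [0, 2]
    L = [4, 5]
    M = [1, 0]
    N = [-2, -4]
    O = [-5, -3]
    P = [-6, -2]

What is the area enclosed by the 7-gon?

26.5

J→K: (-2)(2) − (0)(1) = -4
K→L: (0)(5) − (4)(2) = -8
L→M: (4)(0) − (1)(5) = -5
M→N: (1)(-4) − (-2)(0) = -4
N→O: (-2)(-3) − (-5)(-4) = -14
O→P: (-5)(-2) − (-6)(-3) = -8
P→J: (-6)(1) − (-2)(-2) = -10
Σ = -53
Area = |Σ|/2 = 26.5.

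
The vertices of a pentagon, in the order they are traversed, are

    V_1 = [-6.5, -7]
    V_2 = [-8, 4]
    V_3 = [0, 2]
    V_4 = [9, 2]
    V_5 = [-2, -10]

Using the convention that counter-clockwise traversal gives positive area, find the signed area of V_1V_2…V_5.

-126.5

Apply Gauss's area formula: 2A = Σ (x_i·y_{i+1} − x_{i+1}·y_i), indices taken mod 5.
Cross-terms: -82, -16, -18, -86, -51  ⇒  Σ = -253
Signed area = Σ/2 = -126.5 (negative ⇒ clockwise traversal).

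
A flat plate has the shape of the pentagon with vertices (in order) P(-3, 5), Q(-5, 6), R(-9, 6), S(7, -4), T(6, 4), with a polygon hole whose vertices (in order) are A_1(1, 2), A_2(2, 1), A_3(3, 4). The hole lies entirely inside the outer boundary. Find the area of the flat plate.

57.5

Outer boundary:
Apply Gauss's area formula: 2A = Σ (x_i·y_{i+1} − x_{i+1}·y_i), indices taken mod 5.
Σ = (7) + (24) + (-6) + (52) + (42) = 119
Area = |Σ|/2 = 59.5.
Hole:
Apply Gauss's area formula: 2A = Σ (x_i·y_{i+1} − x_{i+1}·y_i), indices taken mod 3.
Cross-terms: -3, 5, 2  ⇒  Σ = 4
Area = |Σ|/2 = 2.
Net area = 59.5 − 2 = 57.5.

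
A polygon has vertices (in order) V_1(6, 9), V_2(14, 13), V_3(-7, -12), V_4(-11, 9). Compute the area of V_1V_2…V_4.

236.5

Apply Gauss's area formula: 2A = Σ (x_i·y_{i+1} − x_{i+1}·y_i), indices taken mod 4.
Σ = (-48) + (-77) + (-195) + (-153) = -473
Area = |Σ|/2 = 236.5.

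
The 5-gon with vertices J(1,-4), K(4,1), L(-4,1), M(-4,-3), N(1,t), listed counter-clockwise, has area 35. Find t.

The doubled signed area Σ (x_i y_{i+1} − x_{i+1} y_i) is linear in t.
With t=0 it equals 40; the coefficient of t is -5 (from the two edges through N).
So -5·t + 40 = 2·35 = 70 ⇒ t = -6.

-6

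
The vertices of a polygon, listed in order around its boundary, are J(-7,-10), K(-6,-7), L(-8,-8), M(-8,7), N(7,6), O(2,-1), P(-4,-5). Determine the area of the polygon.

Apply Gauss's area formula: 2A = Σ (x_i·y_{i+1} − x_{i+1}·y_i), indices taken mod 7.
J→K: (-7)(-7) − (-6)(-10) = -11
K→L: (-6)(-8) − (-8)(-7) = -8
L→M: (-8)(7) − (-8)(-8) = -120
M→N: (-8)(6) − (7)(7) = -97
N→O: (7)(-1) − (2)(6) = -19
O→P: (2)(-5) − (-4)(-1) = -14
P→J: (-4)(-10) − (-7)(-5) = 5
Σ = -264
Area = |Σ|/2 = 132.

132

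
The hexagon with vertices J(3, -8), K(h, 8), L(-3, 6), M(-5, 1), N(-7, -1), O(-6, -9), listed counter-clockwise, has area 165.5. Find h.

8

The doubled signed area Σ (x_i y_{i+1} − x_{i+1} y_i) is linear in h.
With h=0 it equals 219; the coefficient of h is 14 (from the two edges through K).
So 14·h + 219 = 2·165.5 = 331 ⇒ h = 8.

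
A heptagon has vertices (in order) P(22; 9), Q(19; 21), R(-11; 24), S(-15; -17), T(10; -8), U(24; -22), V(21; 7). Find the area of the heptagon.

1226

Apply Gauss's area formula: 2A = Σ (x_i·y_{i+1} − x_{i+1}·y_i), indices taken mod 7.
Cross-terms: 291, 687, 547, 290, -28, 630, 35  ⇒  Σ = 2452
Area = |Σ|/2 = 1226.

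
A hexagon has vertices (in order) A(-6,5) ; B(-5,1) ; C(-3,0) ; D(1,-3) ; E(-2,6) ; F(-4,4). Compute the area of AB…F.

Apply Gauss's area formula: 2A = Σ (x_i·y_{i+1} − x_{i+1}·y_i), indices taken mod 6.
Σ = (19) + (3) + (9) + (0) + (16) + (4) = 51
Area = |Σ|/2 = 25.5.

25.5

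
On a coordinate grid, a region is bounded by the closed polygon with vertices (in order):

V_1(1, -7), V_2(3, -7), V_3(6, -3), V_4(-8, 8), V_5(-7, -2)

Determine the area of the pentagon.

Σ = (14) + (33) + (24) + (72) + (51) = 194
Area = |Σ|/2 = 97.

97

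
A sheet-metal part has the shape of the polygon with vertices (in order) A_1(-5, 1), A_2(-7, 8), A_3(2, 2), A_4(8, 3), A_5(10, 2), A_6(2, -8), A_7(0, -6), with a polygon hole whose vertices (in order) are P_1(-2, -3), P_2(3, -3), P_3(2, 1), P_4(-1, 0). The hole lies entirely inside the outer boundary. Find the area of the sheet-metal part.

Outer boundary:
Apply Gauss's area formula: 2A = Σ (x_i·y_{i+1} − x_{i+1}·y_i), indices taken mod 7.
Cross-terms: -33, -30, -10, -14, -84, -12, -30  ⇒  Σ = -213
Area = |Σ|/2 = 106.5.
Hole:
Apply the shoelace formula: 2A = Σ (x_i·y_{i+1} − x_{i+1}·y_i), indices taken mod 4.
Σ = (15) + (9) + (1) + (3) = 28
Area = |Σ|/2 = 14.
Net area = 106.5 − 14 = 92.5.

92.5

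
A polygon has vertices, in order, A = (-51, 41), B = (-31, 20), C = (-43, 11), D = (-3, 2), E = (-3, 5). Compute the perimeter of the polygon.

|AB| = √((20)² + (-21)²) = √841 = 29
|BC| = √((-12)² + (-9)²) = √225 = 15
|CD| = √((40)² + (-9)²) = √1681 = 41
|DE| = √((0)² + (3)²) = √9 = 3
|EA| = √((-48)² + (36)²) = √3600 = 60
Perimeter = 29 + 15 + 41 + 3 + 60 = 148.

148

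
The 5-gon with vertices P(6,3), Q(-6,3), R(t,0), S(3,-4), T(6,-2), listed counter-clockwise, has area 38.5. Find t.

1

Write out the shoelace sum; only the two edges meeting at R involve t:
2·Area = [((-6)·0 − t·3) + (t·(-4) − 3·0)] + 84
       = -7·t + 84 = 77
⇒ t = 1.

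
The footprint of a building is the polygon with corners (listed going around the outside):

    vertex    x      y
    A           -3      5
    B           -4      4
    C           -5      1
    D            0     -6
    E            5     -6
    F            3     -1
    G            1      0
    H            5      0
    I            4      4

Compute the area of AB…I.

75

Apply Gauss's area formula: 2A = Σ (x_i·y_{i+1} − x_{i+1}·y_i), indices taken mod 9.
A→B: (-3)(4) − (-4)(5) = 8
B→C: (-4)(1) − (-5)(4) = 16
C→D: (-5)(-6) − (0)(1) = 30
D→E: (0)(-6) − (5)(-6) = 30
E→F: (5)(-1) − (3)(-6) = 13
F→G: (3)(0) − (1)(-1) = 1
G→H: (1)(0) − (5)(0) = 0
H→I: (5)(4) − (4)(0) = 20
I→A: (4)(5) − (-3)(4) = 32
Σ = 150
Area = |Σ|/2 = 75.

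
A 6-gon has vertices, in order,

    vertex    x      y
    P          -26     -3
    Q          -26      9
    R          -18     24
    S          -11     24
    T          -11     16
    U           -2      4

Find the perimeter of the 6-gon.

|PQ| = √((0)² + (12)²) = √144 = 12
|QR| = √((8)² + (15)²) = √289 = 17
|RS| = √((7)² + (0)²) = √49 = 7
|ST| = √((0)² + (-8)²) = √64 = 8
|TU| = √((9)² + (-12)²) = √225 = 15
|UP| = √((-24)² + (-7)²) = √625 = 25
Perimeter = 12 + 17 + 7 + 8 + 15 + 25 = 84.

84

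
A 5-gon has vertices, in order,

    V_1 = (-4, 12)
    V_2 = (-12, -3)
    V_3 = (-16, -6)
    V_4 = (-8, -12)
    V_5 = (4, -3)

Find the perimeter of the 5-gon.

|V_1V_2| = √((-8)² + (-15)²) = √289 = 17
|V_2V_3| = √((-4)² + (-3)²) = √25 = 5
|V_3V_4| = √((8)² + (-6)²) = √100 = 10
|V_4V_5| = √((12)² + (9)²) = √225 = 15
|V_5V_1| = √((-8)² + (15)²) = √289 = 17
Perimeter = 17 + 5 + 10 + 15 + 17 = 64.

64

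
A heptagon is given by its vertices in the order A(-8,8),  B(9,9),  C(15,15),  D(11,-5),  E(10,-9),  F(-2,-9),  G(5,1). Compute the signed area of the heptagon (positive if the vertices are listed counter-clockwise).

Σ = (-144) + (0) + (-240) + (-49) + (-108) + (43) + (48) = -450
Signed area = Σ/2 = -225 (negative ⇒ clockwise traversal).

-225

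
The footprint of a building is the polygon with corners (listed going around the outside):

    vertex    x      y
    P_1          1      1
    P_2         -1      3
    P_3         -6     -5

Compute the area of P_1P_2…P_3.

Apply Gauss's area formula: 2A = Σ (x_i·y_{i+1} − x_{i+1}·y_i), indices taken mod 3.
P_1→P_2: (1)(3) − (-1)(1) = 4
P_2→P_3: (-1)(-5) − (-6)(3) = 23
P_3→P_1: (-6)(1) − (1)(-5) = -1
Σ = 26
Area = |Σ|/2 = 13.

13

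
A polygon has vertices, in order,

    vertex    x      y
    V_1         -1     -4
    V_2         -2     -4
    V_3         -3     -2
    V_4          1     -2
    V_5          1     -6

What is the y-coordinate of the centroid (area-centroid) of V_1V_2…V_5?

Apply Gauss's area formula. First the cross-terms c_i = x_i·y_{i+1} − x_{i+1}·y_i:
  -4, -8, 8, -4, -10  ⇒  2A = -18, A = -9.
Then Σ (y_i + y_{i+1})·c_i = 180, so ȳ = 180 / (6·(-9)) = -10/3.

-10/3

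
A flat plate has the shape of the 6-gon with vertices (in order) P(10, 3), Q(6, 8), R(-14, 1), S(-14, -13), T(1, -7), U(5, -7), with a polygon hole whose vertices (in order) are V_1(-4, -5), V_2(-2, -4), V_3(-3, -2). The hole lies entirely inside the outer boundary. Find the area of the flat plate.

Outer boundary:
Apply the shoelace (surveyor's) formula: 2A = Σ (x_i·y_{i+1} − x_{i+1}·y_i), indices taken mod 6.
Σ = (62) + (118) + (196) + (111) + (28) + (85) = 600
Area = |Σ|/2 = 300.
Hole:
Σ = (6) + (-8) + (7) = 5
Area = |Σ|/2 = 2.5.
Net area = 300 − 2.5 = 297.5.

297.5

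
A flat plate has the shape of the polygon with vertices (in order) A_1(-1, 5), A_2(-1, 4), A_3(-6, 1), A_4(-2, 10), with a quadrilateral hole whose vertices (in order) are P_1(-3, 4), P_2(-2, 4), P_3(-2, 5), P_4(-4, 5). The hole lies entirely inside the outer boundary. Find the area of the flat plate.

Outer boundary:
Apply the shoelace (surveyor's) formula: 2A = Σ (x_i·y_{i+1} − x_{i+1}·y_i), indices taken mod 4.
Σ = (1) + (23) + (-58) + (0) = -34
Area = |Σ|/2 = 17.
Hole:
Cross-terms: -4, -2, 10, -1  ⇒  Σ = 3
Area = |Σ|/2 = 1.5.
Net area = 17 − 1.5 = 15.5.

15.5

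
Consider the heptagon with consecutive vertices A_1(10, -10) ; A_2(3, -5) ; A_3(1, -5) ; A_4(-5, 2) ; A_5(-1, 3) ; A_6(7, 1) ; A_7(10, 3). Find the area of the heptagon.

Apply the shoelace formula: 2A = Σ (x_i·y_{i+1} − x_{i+1}·y_i), indices taken mod 7.
A_1→A_2: (10)(-5) − (3)(-10) = -20
A_2→A_3: (3)(-5) − (1)(-5) = -10
A_3→A_4: (1)(2) − (-5)(-5) = -23
A_4→A_5: (-5)(3) − (-1)(2) = -13
A_5→A_6: (-1)(1) − (7)(3) = -22
A_6→A_7: (7)(3) − (10)(1) = 11
A_7→A_1: (10)(-10) − (10)(3) = -130
Σ = -207
Area = |Σ|/2 = 103.5.

103.5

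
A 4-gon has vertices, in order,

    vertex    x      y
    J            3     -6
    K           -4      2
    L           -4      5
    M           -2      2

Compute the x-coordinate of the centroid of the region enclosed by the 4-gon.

Apply Gauss's area formula. First the cross-terms c_i = x_i·y_{i+1} − x_{i+1}·y_i:
  -18, -12, 2, 6  ⇒  2A = -22, A = -11.
Then Σ (x_i + x_{i+1})·c_i = 108, so x̄ = 108 / (6·(-11)) = -18/11.

-18/11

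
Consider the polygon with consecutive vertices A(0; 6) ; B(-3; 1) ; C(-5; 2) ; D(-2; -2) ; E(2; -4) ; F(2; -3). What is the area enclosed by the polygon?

Σ = (18) + (-1) + (14) + (12) + (2) + (12) = 57
Area = |Σ|/2 = 28.5.

28.5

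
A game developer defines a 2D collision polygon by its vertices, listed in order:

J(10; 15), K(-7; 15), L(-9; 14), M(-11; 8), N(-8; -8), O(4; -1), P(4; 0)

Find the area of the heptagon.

Σ = (255) + (37) + (82) + (152) + (40) + (4) + (60) = 630
Area = |Σ|/2 = 315.

315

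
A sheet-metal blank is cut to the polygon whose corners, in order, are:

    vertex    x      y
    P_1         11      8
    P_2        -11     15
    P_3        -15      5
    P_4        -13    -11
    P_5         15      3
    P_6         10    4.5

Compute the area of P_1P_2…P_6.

Apply the shoelace (surveyor's) formula: 2A = Σ (x_i·y_{i+1} − x_{i+1}·y_i), indices taken mod 6.
P_1→P_2: (11)(15) − (-11)(8) = 253
P_2→P_3: (-11)(5) − (-15)(15) = 170
P_3→P_4: (-15)(-11) − (-13)(5) = 230
P_4→P_5: (-13)(3) − (15)(-11) = 126
P_5→P_6: (15)(4.5) − (10)(3) = 37.5
P_6→P_1: (10)(8) − (11)(4.5) = 30.5
Σ = 847
Area = |Σ|/2 = 423.5.

423.5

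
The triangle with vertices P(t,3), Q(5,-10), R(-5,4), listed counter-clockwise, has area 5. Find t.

-5

Write out the shoelace sum; only the two edges meeting at P involve t:
2·Area = [((-5)·3 − t·4) + (t·(-10) − 5·3)] + -30
       = -14·t + -60 = 10
⇒ t = -5.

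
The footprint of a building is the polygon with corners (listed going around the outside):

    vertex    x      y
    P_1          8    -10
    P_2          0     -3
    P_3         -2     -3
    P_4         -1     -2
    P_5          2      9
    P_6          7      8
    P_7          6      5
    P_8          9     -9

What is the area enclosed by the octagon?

105.5

Cross-terms: -24, -6, 1, -5, -47, -13, -99, -18  ⇒  Σ = -211
Area = |Σ|/2 = 105.5.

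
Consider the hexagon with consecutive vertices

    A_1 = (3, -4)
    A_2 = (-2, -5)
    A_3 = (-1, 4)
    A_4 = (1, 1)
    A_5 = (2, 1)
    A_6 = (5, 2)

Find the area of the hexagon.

A_1→A_2: (3)(-5) − (-2)(-4) = -23
A_2→A_3: (-2)(4) − (-1)(-5) = -13
A_3→A_4: (-1)(1) − (1)(4) = -5
A_4→A_5: (1)(1) − (2)(1) = -1
A_5→A_6: (2)(2) − (5)(1) = -1
A_6→A_1: (5)(-4) − (3)(2) = -26
Σ = -69
Area = |Σ|/2 = 34.5.

34.5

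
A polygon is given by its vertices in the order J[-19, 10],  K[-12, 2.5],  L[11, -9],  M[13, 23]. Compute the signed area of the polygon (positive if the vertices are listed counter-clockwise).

545

Apply the shoelace formula: 2A = Σ (x_i·y_{i+1} − x_{i+1}·y_i), indices taken mod 4.
Σ = (72.5) + (80.5) + (370) + (567) = 1090
Signed area = Σ/2 = 545 (positive ⇒ counter-clockwise traversal).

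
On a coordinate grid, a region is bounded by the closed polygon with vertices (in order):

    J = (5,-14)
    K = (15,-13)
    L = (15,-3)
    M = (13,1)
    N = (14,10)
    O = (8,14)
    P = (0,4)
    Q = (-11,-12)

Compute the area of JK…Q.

435.5

Apply Gauss's area formula: 2A = Σ (x_i·y_{i+1} − x_{i+1}·y_i), indices taken mod 8.
Σ = (145) + (150) + (54) + (116) + (116) + (32) + (44) + (214) = 871
Area = |Σ|/2 = 435.5.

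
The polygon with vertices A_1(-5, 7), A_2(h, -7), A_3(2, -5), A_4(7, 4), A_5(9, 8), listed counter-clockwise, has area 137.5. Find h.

Write out the shoelace sum; only the two edges meeting at A_2 involve h:
2·Area = [((-5)·(-7) − h·7) + (h·(-5) − 2·(-7))] + 166
       = -12·h + 215 = 275
⇒ h = -5.

-5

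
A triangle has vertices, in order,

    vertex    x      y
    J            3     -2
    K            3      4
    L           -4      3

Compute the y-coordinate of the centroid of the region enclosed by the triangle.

Apply Gauss's area formula. First the cross-terms c_i = x_i·y_{i+1} − x_{i+1}·y_i:
  18, 25, -1  ⇒  2A = 42, A = 21.
Then Σ (y_i + y_{i+1})·c_i = 210, so ȳ = 210 / (6·21) = 5/3.

5/3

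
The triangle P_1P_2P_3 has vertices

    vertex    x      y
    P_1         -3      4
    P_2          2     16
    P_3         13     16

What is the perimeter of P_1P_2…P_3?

44

|P_1P_2| = √((5)² + (12)²) = √169 = 13
|P_2P_3| = √((11)² + (0)²) = √121 = 11
|P_3P_1| = √((-16)² + (-12)²) = √400 = 20
Perimeter = 13 + 11 + 20 = 44.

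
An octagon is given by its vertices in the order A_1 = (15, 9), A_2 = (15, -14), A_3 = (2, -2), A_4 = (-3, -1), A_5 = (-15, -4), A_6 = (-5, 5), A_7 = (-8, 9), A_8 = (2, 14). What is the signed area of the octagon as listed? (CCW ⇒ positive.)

-390

Apply Gauss's area formula: 2A = Σ (x_i·y_{i+1} − x_{i+1}·y_i), indices taken mod 8.
Σ = (-345) + (-2) + (-8) + (-3) + (-95) + (-5) + (-130) + (-192) = -780
Signed area = Σ/2 = -390 (negative ⇒ clockwise traversal).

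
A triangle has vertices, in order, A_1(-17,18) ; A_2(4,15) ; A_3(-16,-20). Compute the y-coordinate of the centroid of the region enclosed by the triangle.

Apply the shoelace (surveyor's) formula. First the cross-terms c_i = x_i·y_{i+1} − x_{i+1}·y_i:
  -327, 160, -628  ⇒  2A = -795, A = -397.5.
Then Σ (y_i + y_{i+1})·c_i = -10335, so ȳ = -10335 / (6·(-397.5)) = 13/3.

13/3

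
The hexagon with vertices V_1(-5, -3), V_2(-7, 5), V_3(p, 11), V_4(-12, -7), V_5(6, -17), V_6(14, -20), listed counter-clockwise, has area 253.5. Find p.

-23

The doubled signed area Σ (x_i y_{i+1} − x_{i+1} y_i) is linear in p.
With p=0 it equals 231; the coefficient of p is -12 (from the two edges through V_3).
So -12·p + 231 = 2·253.5 = 507 ⇒ p = -23.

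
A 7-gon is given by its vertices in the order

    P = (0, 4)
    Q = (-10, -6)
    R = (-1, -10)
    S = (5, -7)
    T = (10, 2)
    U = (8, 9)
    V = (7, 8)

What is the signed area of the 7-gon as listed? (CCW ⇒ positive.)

Apply the shoelace (surveyor's) formula: 2A = Σ (x_i·y_{i+1} − x_{i+1}·y_i), indices taken mod 7.
Cross-terms: 40, 94, 57, 80, 74, 1, 28  ⇒  Σ = 374
Signed area = Σ/2 = 187 (positive ⇒ counter-clockwise traversal).

187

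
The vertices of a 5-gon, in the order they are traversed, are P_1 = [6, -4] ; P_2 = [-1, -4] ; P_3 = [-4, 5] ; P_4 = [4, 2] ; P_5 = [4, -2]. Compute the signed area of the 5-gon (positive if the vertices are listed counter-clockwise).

Apply the shoelace formula: 2A = Σ (x_i·y_{i+1} − x_{i+1}·y_i), indices taken mod 5.
Σ = (-28) + (-21) + (-28) + (-16) + (-4) = -97
Signed area = Σ/2 = -48.5 (negative ⇒ clockwise traversal).

-48.5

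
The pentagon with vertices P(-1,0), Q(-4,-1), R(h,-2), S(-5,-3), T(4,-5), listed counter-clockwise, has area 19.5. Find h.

-4

Write out the shoelace sum; only the two edges meeting at R involve h:
2·Area = [((-4)·(-2) − h·(-1)) + (h·(-3) − (-5)·(-2))] + 33
       = -2·h + 31 = 39
⇒ h = -4.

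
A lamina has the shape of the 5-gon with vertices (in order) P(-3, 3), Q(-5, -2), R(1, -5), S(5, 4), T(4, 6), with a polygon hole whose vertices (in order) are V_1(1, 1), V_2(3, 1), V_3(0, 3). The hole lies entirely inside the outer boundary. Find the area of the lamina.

58.5

Outer boundary:
P→Q: (-3)(-2) − (-5)(3) = 21
Q→R: (-5)(-5) − (1)(-2) = 27
R→S: (1)(4) − (5)(-5) = 29
S→T: (5)(6) − (4)(4) = 14
T→P: (4)(3) − (-3)(6) = 30
Σ = 121
Area = |Σ|/2 = 60.5.
Hole:
Apply the surveyor's formula: 2A = Σ (x_i·y_{i+1} − x_{i+1}·y_i), indices taken mod 3.
Σ = (-2) + (9) + (-3) = 4
Area = |Σ|/2 = 2.
Net area = 60.5 − 2 = 58.5.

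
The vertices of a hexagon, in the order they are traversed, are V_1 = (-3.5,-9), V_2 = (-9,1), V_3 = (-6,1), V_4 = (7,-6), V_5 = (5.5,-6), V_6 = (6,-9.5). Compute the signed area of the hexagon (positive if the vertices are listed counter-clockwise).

-85.5

Cross-terms: -84.5, -3, 29, -9, -16.25, -87.25  ⇒  Σ = -171
Signed area = Σ/2 = -85.5 (negative ⇒ clockwise traversal).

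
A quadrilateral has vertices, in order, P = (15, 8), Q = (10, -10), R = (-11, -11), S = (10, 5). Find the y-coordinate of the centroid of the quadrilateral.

-107/26

Apply the shoelace (surveyor's) formula. First the cross-terms c_i = x_i·y_{i+1} − x_{i+1}·y_i:
  -230, -220, 55, 5  ⇒  2A = -390, A = -195.
Then Σ (y_i + y_{i+1})·c_i = 4815, so ȳ = 4815 / (6·(-195)) = -107/26.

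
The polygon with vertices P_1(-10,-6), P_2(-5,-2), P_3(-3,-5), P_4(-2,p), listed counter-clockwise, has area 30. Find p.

7

The doubled signed area Σ (x_i y_{i+1} − x_{i+1} y_i) is linear in p.
With p=0 it equals 11; the coefficient of p is 7 (from the two edges through P_4).
So 7·p + 11 = 2·30 = 60 ⇒ p = 7.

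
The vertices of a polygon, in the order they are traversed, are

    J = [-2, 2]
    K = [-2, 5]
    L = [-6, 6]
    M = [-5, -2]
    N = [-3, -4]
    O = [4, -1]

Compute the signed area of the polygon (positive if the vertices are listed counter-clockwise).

46.5

Apply the shoelace (surveyor's) formula: 2A = Σ (x_i·y_{i+1} − x_{i+1}·y_i), indices taken mod 6.
Σ = (-6) + (18) + (42) + (14) + (19) + (6) = 93
Signed area = Σ/2 = 46.5 (positive ⇒ counter-clockwise traversal).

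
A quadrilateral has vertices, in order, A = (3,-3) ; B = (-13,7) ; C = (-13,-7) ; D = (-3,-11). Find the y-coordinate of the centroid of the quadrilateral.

Apply the shoelace (surveyor's) formula. First the cross-terms c_i = x_i·y_{i+1} − x_{i+1}·y_i:
  -18, 182, 122, 42  ⇒  2A = 328, A = 164.
Then Σ (y_i + y_{i+1})·c_i = -2856, so ȳ = -2856 / (6·164) = -119/41.

-119/41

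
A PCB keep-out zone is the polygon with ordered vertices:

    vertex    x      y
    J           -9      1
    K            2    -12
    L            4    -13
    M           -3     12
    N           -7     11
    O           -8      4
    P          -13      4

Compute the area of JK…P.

Σ = (106) + (22) + (9) + (51) + (60) + (20) + (23) = 291
Area = |Σ|/2 = 145.5.

145.5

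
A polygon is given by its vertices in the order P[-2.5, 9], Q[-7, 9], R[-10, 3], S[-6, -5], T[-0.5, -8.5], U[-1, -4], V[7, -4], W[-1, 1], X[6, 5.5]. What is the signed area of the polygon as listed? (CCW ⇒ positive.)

Σ = (40.5) + (69) + (68) + (48.5) + (-6.5) + (32) + (3) + (-11.5) + (67.75) = 310.75
Signed area = Σ/2 = 155.375 (positive ⇒ counter-clockwise traversal).

155.375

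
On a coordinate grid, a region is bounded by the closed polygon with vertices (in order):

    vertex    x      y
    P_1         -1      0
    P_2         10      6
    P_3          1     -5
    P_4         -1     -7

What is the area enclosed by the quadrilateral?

Cross-terms: -6, -56, -12, -7  ⇒  Σ = -81
Area = |Σ|/2 = 40.5.

40.5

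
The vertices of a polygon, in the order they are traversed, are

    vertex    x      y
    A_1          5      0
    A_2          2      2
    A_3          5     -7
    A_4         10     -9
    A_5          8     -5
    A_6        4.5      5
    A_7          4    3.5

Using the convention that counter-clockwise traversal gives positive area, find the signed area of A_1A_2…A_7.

36.875

Apply the shoelace formula: 2A = Σ (x_i·y_{i+1} − x_{i+1}·y_i), indices taken mod 7.
Σ = (10) + (-24) + (25) + (22) + (62.5) + (-4.25) + (-17.5) = 73.75
Signed area = Σ/2 = 36.875 (positive ⇒ counter-clockwise traversal).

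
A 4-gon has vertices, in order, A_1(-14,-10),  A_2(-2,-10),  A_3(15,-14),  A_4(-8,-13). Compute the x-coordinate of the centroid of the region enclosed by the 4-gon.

-163/111

Apply the shoelace (surveyor's) formula. First the cross-terms c_i = x_i·y_{i+1} − x_{i+1}·y_i:
  120, 178, -307, -102  ⇒  2A = -111, A = -55.5.
Then Σ (x_i + x_{i+1})·c_i = 489, so x̄ = 489 / (6·(-55.5)) = -163/111.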